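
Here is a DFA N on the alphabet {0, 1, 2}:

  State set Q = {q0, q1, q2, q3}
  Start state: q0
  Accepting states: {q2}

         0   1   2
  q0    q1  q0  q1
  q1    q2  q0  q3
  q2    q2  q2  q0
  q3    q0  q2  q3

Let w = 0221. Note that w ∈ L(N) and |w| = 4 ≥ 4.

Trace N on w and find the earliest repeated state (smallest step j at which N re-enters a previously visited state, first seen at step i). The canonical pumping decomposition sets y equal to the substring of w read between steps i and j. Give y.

State sequence: q0 -0-> q1 -2-> q3 -2-> q3 -1-> q2
First repeat at step 3: q3 was already visited.

So i = 2, j = 3, giving x = w[0:2] = 02, y = w[2:3] = 2, z = w[3:4] = 1.
Check: |xy| = 3 ≤ 4 and |y| = 1 ≥ 1. Reading y takes N from q3 back to q3, so every xyⁱz is accepted.
Since N has 4 states, any run of length ≥ 4 visits 4+1 states, so by pigeonhole some state repeats within the first 4 steps — that repeat gives the pumpable loop.

2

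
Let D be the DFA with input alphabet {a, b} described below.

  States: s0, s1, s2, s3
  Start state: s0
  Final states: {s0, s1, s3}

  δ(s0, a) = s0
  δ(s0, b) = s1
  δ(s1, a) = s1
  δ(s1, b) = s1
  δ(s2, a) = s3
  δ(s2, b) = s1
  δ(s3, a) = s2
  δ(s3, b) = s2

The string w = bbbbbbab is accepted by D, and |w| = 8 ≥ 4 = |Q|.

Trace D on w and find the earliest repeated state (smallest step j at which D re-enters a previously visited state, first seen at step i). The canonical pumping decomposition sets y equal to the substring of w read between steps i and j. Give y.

b

Run of D on w = b b b b b b a b:
  step 0: s0  (start)
  step 1: s1  (read b: s0→s1)
  step 2: s1  (read b: s1→s1)   ← first repeat (s1 seen earlier)
  step 3: s1  (read b: s1→s1)
  step 4: s1  (read b: s1→s1)
  step 5: s1  (read b: s1→s1)
  step 6: s1  (read b: s1→s1)
  step 7: s1  (read a: s1→s1)
  step 8: s1  (read b: s1→s1)

So i = 1, j = 2, giving x = w[0:1] = b, y = w[1:2] = b, z = w[2:8] = bbbbab.
Check: |xy| = 2 ≤ 4 and |y| = 1 ≥ 1. Reading y takes D from s1 back to s1, so every xyⁱz is accepted.
Pumping length from the standard proof: p = 4 (the number of states). The repeated state found above gives |xy| = j ≤ 4 and |y| = j − i ≥ 1.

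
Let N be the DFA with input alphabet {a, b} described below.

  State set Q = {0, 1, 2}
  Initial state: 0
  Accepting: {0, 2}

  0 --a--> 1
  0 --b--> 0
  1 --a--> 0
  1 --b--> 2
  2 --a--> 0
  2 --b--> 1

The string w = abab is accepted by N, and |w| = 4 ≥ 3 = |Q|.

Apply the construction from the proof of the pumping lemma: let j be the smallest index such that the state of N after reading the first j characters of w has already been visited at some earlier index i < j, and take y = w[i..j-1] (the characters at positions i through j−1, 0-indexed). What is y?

aba

Run of N on w = a b a b:
  step 0: 0  (start)
  step 1: 1  (read a: 0→1)
  step 2: 2  (read b: 1→2)
  step 3: 0  (read a: 2→0)   ← first repeat (0 seen earlier)
  step 4: 0  (read b: 0→0)

So i = 0, j = 3, giving x = w[0:0] = ε, y = w[0:3] = aba, z = w[3:4] = b.
Check: |xy| = 3 ≤ 3 and |y| = 3 ≥ 1. Reading y takes N from 0 back to 0, so every xyⁱz is accepted.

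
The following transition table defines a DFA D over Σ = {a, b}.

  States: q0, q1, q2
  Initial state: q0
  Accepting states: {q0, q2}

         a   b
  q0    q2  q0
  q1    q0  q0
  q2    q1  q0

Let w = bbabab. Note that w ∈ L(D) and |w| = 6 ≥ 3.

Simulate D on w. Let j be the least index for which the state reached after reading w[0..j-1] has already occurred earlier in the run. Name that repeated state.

q0

Run of D on w = b b a b a b:
  step 0: q0  (start)
  step 1: q0  (read b: q0→q0)   ← first repeat (q0 seen earlier)
  step 2: q0  (read b: q0→q0)
  step 3: q2  (read a: q0→q2)
  step 4: q0  (read b: q2→q0)
  step 5: q2  (read a: q0→q2)
  step 6: q0  (read b: q2→q0)

The earliest repeat is at step j = 1: D is in q0, which it already visited at step i = 0.
The DFA has 3 states, so the proof of the pumping lemma guarantees a repeated state among the first 3+1 visited; the segment between the two visits is the pumpable y.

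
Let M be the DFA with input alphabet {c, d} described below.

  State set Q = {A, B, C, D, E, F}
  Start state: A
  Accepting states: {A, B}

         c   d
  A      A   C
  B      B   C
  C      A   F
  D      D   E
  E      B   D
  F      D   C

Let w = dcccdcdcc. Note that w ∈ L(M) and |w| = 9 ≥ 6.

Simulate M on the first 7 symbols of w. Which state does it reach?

Run of M on the first 7 characters of w = d c c c d c d:
  step 0: A  (start)
  step 1: C  (read d: A→C)
  step 2: A  (read c: C→A)
  step 3: A  (read c: A→A)
  step 4: A  (read c: A→A)
  step 5: C  (read d: A→C)
  step 6: A  (read c: C→A)
  step 7: C  (read d: A→C)

After reading 7 characters, M is in state C.

C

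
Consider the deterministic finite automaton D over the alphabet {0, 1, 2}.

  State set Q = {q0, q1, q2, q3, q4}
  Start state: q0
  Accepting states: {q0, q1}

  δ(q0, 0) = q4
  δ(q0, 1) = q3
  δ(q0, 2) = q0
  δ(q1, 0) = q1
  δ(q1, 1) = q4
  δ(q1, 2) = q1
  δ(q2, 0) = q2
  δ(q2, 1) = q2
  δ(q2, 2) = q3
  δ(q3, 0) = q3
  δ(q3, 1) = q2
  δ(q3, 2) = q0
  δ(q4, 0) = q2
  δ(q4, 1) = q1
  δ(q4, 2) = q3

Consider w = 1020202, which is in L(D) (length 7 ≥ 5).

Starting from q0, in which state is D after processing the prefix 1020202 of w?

q0

State sequence: q0 -1-> q3 -0-> q3 -2-> q0 -0-> q4 -2-> q3 -0-> q3 -2-> q0

After reading 7 characters, D is in state q0.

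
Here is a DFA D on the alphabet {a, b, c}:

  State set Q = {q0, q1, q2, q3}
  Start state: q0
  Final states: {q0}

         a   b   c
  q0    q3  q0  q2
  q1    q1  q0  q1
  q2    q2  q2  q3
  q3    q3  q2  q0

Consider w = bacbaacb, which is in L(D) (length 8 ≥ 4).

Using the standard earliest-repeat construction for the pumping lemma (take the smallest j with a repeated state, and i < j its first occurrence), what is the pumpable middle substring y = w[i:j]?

Run of D on w = b a c b a a c b:
  step 0: q0  (start)
  step 1: q0  (read b: q0→q0)   ← first repeat (q0 seen earlier)
  step 2: q3  (read a: q0→q3)
  step 3: q0  (read c: q3→q0)
  step 4: q0  (read b: q0→q0)
  step 5: q3  (read a: q0→q3)
  step 6: q3  (read a: q3→q3)
  step 7: q0  (read c: q3→q0)
  step 8: q0  (read b: q0→q0)

So i = 0, j = 1, giving x = w[0:0] = ε, y = w[0:1] = b, z = w[1:8] = acbaacb.
Check: |xy| = 1 ≤ 4 and |y| = 1 ≥ 1. Reading y takes D from q0 back to q0, so every xyⁱz is accepted.

b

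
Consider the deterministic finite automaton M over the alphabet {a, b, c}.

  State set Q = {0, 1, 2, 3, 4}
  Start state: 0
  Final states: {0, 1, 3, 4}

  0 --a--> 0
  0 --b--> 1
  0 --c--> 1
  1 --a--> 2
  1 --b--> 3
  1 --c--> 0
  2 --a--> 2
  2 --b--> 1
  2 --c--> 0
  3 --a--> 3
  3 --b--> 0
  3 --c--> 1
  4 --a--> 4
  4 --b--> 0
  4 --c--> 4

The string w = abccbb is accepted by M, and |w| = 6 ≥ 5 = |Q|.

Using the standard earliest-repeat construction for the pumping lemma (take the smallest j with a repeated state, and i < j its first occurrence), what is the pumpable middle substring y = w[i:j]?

a

State sequence: 0 -a-> 0 -b-> 1 -c-> 0 -c-> 1 -b-> 3 -b-> 0
First repeat at step 1: 0 was already visited.

So i = 0, j = 1, giving x = w[0:0] = ε, y = w[0:1] = a, z = w[1:6] = bccbb.
Check: |xy| = 1 ≤ 5 and |y| = 1 ≥ 1. Reading y takes M from 0 back to 0, so every xyⁱz is accepted.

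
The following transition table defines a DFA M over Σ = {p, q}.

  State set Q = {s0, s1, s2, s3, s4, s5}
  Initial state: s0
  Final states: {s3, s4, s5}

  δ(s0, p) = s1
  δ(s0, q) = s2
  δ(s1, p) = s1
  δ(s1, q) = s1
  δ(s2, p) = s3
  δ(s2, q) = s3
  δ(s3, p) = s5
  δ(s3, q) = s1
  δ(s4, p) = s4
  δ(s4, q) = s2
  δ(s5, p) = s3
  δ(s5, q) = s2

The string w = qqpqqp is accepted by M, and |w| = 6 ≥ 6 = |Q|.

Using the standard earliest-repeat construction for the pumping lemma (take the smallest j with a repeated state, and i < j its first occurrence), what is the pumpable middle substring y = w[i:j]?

State sequence: s0 -q-> s2 -q-> s3 -p-> s5 -q-> s2 -q-> s3 -p-> s5
First repeat at step 4: s2 was already visited.

So i = 1, j = 4, giving x = w[0:1] = q, y = w[1:4] = qpq, z = w[4:6] = qp.
Check: |xy| = 4 ≤ 6 and |y| = 3 ≥ 1. Reading y takes M from s2 back to s2, so every xyⁱz is accepted.

qpq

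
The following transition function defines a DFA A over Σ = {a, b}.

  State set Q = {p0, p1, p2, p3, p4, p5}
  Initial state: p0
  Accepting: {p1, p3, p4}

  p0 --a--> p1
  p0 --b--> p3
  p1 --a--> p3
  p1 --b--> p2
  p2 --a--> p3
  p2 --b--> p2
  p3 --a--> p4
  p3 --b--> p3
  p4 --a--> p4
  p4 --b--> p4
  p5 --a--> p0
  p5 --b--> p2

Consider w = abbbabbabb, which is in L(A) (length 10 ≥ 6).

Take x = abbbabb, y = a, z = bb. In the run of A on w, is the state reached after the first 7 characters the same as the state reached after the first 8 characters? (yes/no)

no

Run of A on the first 8 characters of w = a b b b a b b a:
  step 0: p0  (start)
  step 1: p1  (read a: p0→p1)
  step 2: p2  (read b: p1→p2)
  step 3: p2  (read b: p2→p2)
  step 4: p2  (read b: p2→p2)
  step 5: p3  (read a: p2→p3)
  step 6: p3  (read b: p3→p3)
  step 7: p3  (read b: p3→p3)
  step 8: p4  (read a: p3→p4)

After x (step 7): p3. After xy (step 8): p4.
They differ (p3 ≠ p4), so y is not a cycle from the state after x; this split is not the one the pumping-lemma construction produces, and pumping y need not keep the string in L(A).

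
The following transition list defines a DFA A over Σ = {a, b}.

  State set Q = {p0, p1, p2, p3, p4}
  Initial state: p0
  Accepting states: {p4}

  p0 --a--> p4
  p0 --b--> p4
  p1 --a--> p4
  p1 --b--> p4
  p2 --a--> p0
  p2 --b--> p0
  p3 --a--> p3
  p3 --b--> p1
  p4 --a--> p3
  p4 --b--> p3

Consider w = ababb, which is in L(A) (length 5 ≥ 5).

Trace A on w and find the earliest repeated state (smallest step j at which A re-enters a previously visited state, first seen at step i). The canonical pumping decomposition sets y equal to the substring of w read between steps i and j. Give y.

State sequence: p0 -a-> p4 -b-> p3 -a-> p3 -b-> p1 -b-> p4
First repeat at step 3: p3 was already visited.

So i = 2, j = 3, giving x = w[0:2] = ab, y = w[2:3] = a, z = w[3:5] = bb.
Check: |xy| = 3 ≤ 5 and |y| = 1 ≥ 1. Reading y takes A from p3 back to p3, so every xyⁱz is accepted.

a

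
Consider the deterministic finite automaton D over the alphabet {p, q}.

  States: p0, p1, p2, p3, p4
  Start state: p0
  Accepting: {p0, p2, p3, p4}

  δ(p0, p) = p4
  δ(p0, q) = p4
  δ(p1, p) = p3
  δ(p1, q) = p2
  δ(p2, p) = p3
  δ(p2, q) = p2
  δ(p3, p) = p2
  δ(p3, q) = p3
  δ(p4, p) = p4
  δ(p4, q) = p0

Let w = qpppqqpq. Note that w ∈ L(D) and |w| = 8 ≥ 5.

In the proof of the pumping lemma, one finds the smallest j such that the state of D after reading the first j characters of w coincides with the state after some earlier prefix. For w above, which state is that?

p4

State sequence: p0 -q-> p4 -p-> p4 -p-> p4 -p-> p4 -q-> p0 -q-> p4 -p-> p4 -q-> p0
First repeat at step 2: p4 was already visited.

The earliest repeat is at step j = 2: D is in p4, which it already visited at step i = 1.
Pumping length from the standard proof: p = 5 (the number of states). The repeated state found above gives |xy| = j ≤ 5 and |y| = j − i ≥ 1.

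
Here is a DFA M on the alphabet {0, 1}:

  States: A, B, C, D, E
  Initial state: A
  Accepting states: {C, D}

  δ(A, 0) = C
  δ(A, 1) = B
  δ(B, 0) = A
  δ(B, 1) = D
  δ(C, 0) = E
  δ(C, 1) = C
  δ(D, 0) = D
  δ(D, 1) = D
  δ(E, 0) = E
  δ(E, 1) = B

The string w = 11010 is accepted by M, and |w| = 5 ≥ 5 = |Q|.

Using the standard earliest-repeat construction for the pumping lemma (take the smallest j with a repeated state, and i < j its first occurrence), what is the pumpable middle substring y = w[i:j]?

0

Run of M on w = 1 1 0 1 0:
  step 0: A  (start)
  step 1: B  (read 1: A→B)
  step 2: D  (read 1: B→D)
  step 3: D  (read 0: D→D)   ← first repeat (D seen earlier)
  step 4: D  (read 1: D→D)
  step 5: D  (read 0: D→D)

So i = 2, j = 3, giving x = w[0:2] = 11, y = w[2:3] = 0, z = w[3:5] = 10.
Check: |xy| = 3 ≤ 5 and |y| = 1 ≥ 1. Reading y takes M from D back to D, so every xyⁱz is accepted.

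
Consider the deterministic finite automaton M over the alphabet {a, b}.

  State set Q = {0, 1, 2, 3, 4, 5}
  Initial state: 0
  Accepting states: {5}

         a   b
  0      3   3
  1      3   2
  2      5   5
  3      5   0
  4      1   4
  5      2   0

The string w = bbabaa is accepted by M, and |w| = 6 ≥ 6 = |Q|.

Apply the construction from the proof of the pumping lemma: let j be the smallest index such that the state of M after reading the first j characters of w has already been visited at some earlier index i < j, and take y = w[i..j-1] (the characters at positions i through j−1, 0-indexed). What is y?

State sequence: 0 -b-> 3 -b-> 0 -a-> 3 -b-> 0 -a-> 3 -a-> 5
First repeat at step 2: 0 was already visited.

So i = 0, j = 2, giving x = w[0:0] = ε, y = w[0:2] = bb, z = w[2:6] = abaa.
Check: |xy| = 2 ≤ 6 and |y| = 2 ≥ 1. Reading y takes M from 0 back to 0, so every xyⁱz is accepted.

bb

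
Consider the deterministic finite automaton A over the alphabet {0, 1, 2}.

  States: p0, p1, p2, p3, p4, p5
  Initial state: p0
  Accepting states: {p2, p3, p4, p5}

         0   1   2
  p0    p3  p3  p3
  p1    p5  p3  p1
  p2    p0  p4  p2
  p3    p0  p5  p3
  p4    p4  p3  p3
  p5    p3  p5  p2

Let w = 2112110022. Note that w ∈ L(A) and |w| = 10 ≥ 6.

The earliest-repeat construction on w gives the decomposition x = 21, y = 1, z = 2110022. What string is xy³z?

xy^3z = 21·1·1·1·2110022 = 211112110022.
Reading y = 1 takes A from p5 back to p5, so after x·y·y·y the machine is still in p5, and z then leads to the accepting state p3. Hence 211112110022 ∈ L(A).

211112110022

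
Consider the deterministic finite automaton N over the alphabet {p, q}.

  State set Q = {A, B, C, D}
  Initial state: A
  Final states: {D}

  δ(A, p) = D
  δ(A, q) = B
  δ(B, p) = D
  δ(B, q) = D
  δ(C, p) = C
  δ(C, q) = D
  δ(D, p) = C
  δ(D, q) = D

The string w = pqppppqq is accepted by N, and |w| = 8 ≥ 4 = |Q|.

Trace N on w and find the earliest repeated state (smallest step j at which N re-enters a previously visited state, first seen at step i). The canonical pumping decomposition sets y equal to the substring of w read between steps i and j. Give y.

State sequence: A -p-> D -q-> D -p-> C -p-> C -p-> C -p-> C -q-> D -q-> D
First repeat at step 2: D was already visited.

So i = 1, j = 2, giving x = w[0:1] = p, y = w[1:2] = q, z = w[2:8] = ppppqq.
Check: |xy| = 2 ≤ 4 and |y| = 1 ≥ 1. Reading y takes N from D back to D, so every xyⁱz is accepted.
Pumping length from the standard proof: p = 4 (the number of states). The repeated state found above gives |xy| = j ≤ 4 and |y| = j − i ≥ 1.

q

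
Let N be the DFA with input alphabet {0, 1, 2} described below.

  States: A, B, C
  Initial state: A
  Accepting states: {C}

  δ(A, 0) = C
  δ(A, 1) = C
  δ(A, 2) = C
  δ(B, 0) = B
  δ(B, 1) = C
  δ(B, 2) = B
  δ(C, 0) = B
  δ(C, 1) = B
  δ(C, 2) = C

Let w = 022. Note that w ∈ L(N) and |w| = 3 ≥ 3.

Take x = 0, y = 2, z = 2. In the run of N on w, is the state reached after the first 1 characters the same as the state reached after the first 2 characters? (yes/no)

Run of N on the first 2 characters of w = 0 2:
  step 0: A  (start)
  step 1: C  (read 0: A→C)
  step 2: C  (read 2: C→C)

After x (step 1): C. After xy (step 2): C.
They match, so y = 2 drives N around a cycle from C back to itself; pumping y any number of times keeps N in C before reading z, and xyⁱz ∈ L(N) for every i ≥ 0.

yes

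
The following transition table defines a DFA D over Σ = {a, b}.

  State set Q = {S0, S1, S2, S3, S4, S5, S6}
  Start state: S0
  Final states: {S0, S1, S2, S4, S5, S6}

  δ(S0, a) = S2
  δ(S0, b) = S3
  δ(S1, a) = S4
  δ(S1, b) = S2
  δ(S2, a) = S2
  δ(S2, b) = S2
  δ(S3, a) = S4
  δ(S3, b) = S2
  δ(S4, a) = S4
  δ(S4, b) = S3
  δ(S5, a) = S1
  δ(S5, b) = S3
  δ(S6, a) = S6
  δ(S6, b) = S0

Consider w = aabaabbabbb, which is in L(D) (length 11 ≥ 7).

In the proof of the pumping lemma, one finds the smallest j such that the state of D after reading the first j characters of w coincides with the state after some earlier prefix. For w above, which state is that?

S2

State sequence: S0 -a-> S2 -a-> S2 -b-> S2 -a-> S2 -a-> S2 -b-> S2 -b-> S2 -a-> S2 -b-> S2 -b-> S2 -b-> S2
First repeat at step 2: S2 was already visited.

The earliest repeat is at step j = 2: D is in S2, which it already visited at step i = 1.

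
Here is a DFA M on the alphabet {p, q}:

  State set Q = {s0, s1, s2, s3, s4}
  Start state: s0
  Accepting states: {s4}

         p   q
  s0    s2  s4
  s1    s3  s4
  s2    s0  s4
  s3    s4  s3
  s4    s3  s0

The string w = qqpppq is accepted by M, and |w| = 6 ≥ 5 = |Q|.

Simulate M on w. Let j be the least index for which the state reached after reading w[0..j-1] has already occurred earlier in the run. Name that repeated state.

Run of M on w = q q p p p q:
  step 0: s0  (start)
  step 1: s4  (read q: s0→s4)
  step 2: s0  (read q: s4→s0)   ← first repeat (s0 seen earlier)
  step 3: s2  (read p: s0→s2)
  step 4: s0  (read p: s2→s0)
  step 5: s2  (read p: s0→s2)
  step 6: s4  (read q: s2→s4)

The earliest repeat is at step j = 2: M is in s0, which it already visited at step i = 0.
Pumping length from the standard proof: p = 5 (the number of states). The repeated state found above gives |xy| = j ≤ 5 and |y| = j − i ≥ 1.

s0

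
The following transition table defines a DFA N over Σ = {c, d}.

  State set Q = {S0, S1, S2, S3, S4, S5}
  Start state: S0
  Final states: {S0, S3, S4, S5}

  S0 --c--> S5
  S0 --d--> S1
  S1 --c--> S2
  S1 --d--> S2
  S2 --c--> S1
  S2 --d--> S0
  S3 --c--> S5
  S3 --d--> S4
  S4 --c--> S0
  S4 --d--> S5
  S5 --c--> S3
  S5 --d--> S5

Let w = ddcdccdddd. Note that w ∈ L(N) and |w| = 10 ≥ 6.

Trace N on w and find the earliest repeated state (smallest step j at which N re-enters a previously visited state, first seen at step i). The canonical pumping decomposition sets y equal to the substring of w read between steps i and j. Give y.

dc

State sequence: S0 -d-> S1 -d-> S2 -c-> S1 -d-> S2 -c-> S1 -c-> S2 -d-> S0 -d-> S1 -d-> S2 -d-> S0
First repeat at step 3: S1 was already visited.

So i = 1, j = 3, giving x = w[0:1] = d, y = w[1:3] = dc, z = w[3:10] = dccdddd.
Check: |xy| = 3 ≤ 6 and |y| = 2 ≥ 1. Reading y takes N from S1 back to S1, so every xyⁱz is accepted.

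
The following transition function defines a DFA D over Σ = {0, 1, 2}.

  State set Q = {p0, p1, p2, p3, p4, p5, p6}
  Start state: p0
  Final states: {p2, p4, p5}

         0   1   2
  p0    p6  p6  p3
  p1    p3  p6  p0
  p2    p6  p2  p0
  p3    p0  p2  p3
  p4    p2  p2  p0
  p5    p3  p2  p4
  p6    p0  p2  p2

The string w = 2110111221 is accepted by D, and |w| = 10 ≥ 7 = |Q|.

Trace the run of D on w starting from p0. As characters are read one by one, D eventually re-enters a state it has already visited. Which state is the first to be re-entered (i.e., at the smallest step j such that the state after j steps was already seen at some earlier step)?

Run of D on w = 2 1 1 0 1 1 1 2 2 1:
  step 0: p0  (start)
  step 1: p3  (read 2: p0→p3)
  step 2: p2  (read 1: p3→p2)
  step 3: p2  (read 1: p2→p2)   ← first repeat (p2 seen earlier)
  step 4: p6  (read 0: p2→p6)
  step 5: p2  (read 1: p6→p2)
  step 6: p2  (read 1: p2→p2)
  step 7: p2  (read 1: p2→p2)
  step 8: p0  (read 2: p2→p0)
  step 9: p3  (read 2: p0→p3)
  step 10: p2  (read 1: p3→p2)

The earliest repeat is at step j = 3: D is in p2, which it already visited at step i = 2.
Since D has 7 states, any run of length ≥ 7 visits 7+1 states, so by pigeonhole some state repeats within the first 7 steps — that repeat gives the pumpable loop.

p2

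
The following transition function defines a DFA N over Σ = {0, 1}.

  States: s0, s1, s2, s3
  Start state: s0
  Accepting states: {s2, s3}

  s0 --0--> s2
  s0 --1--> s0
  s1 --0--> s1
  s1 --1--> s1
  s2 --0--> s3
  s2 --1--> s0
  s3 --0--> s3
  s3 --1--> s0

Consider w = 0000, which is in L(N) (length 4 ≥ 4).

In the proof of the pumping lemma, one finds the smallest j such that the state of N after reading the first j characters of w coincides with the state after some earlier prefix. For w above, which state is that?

s3

Run of N on w = 0 0 0 0:
  step 0: s0  (start)
  step 1: s2  (read 0: s0→s2)
  step 2: s3  (read 0: s2→s3)
  step 3: s3  (read 0: s3→s3)   ← first repeat (s3 seen earlier)
  step 4: s3  (read 0: s3→s3)

The earliest repeat is at step j = 3: N is in s3, which it already visited at step i = 2.
Since N has 4 states, any run of length ≥ 4 visits 4+1 states, so by pigeonhole some state repeats within the first 4 steps — that repeat gives the pumpable loop.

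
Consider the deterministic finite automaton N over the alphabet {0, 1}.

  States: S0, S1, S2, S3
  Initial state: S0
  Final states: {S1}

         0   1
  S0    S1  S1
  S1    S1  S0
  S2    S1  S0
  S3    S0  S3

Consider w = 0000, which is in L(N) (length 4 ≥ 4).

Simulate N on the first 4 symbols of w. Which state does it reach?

State sequence: S0 -0-> S1 -0-> S1 -0-> S1 -0-> S1

After reading 4 characters, N is in state S1.
(This kind of state-tracing is the core of the pumping-lemma construction: with 4 states, pigeonhole forces a repeat within the first 4 steps.)

S1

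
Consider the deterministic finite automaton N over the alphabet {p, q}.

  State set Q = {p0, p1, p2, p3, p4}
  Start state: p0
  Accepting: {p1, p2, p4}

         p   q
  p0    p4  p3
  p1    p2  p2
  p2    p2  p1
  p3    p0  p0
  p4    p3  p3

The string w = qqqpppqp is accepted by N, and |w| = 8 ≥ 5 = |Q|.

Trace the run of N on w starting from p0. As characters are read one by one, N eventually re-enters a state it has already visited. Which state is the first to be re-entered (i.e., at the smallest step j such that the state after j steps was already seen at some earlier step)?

State sequence: p0 -q-> p3 -q-> p0 -q-> p3 -p-> p0 -p-> p4 -p-> p3 -q-> p0 -p-> p4
First repeat at step 2: p0 was already visited.

The earliest repeat is at step j = 2: N is in p0, which it already visited at step i = 0.

p0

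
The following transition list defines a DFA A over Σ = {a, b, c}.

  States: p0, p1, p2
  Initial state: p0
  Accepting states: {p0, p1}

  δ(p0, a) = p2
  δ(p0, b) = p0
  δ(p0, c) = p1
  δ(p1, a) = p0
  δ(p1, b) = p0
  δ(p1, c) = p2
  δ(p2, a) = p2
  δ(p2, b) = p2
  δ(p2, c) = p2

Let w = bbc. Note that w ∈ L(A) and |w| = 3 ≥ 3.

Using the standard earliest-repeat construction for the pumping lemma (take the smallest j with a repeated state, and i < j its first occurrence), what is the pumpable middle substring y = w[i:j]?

Run of A on w = b b c:
  step 0: p0  (start)
  step 1: p0  (read b: p0→p0)   ← first repeat (p0 seen earlier)
  step 2: p0  (read b: p0→p0)
  step 3: p1  (read c: p0→p1)

So i = 0, j = 1, giving x = w[0:0] = ε, y = w[0:1] = b, z = w[1:3] = bc.
Check: |xy| = 1 ≤ 3 and |y| = 1 ≥ 1. Reading y takes A from p0 back to p0, so every xyⁱz is accepted.

b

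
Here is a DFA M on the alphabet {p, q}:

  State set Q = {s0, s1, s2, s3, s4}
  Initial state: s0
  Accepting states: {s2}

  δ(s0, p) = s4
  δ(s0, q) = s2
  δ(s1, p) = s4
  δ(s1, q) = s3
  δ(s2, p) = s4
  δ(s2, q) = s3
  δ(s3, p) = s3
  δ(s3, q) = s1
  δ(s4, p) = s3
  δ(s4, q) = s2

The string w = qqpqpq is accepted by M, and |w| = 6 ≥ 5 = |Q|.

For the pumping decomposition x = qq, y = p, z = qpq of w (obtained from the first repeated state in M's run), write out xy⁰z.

qqqpq

xy⁰z = xz = qq·qpq = qqqpq.
Reading y = p takes M from s3 back to s3, so after x the machine is still in s3, and z then leads to the accepting state s2. Hence qqqpq ∈ L(M).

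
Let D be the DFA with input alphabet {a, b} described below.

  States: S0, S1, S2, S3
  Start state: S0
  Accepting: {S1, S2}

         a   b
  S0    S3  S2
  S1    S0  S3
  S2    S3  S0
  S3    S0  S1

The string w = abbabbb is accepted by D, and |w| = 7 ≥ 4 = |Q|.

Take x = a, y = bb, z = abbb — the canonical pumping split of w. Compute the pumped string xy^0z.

xy⁰z = xz = a·abbb = aabbb.
Reading y = bb takes D from S3 back to S3, so after x the machine is still in S3, and z then leads to the accepting state S2. Hence aabbb ∈ L(D).

aabbb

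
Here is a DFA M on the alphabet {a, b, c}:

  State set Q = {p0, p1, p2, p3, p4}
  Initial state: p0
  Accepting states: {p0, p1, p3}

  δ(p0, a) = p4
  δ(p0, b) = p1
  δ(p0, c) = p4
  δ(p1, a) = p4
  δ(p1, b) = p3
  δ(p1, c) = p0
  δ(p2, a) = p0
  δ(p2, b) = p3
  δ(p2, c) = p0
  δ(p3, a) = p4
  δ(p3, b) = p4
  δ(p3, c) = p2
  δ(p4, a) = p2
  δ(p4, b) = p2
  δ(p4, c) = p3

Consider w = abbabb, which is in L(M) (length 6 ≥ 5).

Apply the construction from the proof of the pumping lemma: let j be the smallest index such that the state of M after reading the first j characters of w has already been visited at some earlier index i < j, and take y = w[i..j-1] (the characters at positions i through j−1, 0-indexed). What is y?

bba

State sequence: p0 -a-> p4 -b-> p2 -b-> p3 -a-> p4 -b-> p2 -b-> p3
First repeat at step 4: p4 was already visited.

So i = 1, j = 4, giving x = w[0:1] = a, y = w[1:4] = bba, z = w[4:6] = bb.
Check: |xy| = 4 ≤ 5 and |y| = 3 ≥ 1. Reading y takes M from p4 back to p4, so every xyⁱz is accepted.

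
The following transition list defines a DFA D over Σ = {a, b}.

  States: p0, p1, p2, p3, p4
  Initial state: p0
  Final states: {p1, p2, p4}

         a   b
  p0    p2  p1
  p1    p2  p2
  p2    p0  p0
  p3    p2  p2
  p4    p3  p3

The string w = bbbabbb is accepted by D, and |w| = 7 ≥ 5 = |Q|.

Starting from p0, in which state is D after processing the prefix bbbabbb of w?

p2

Run of D on the first 7 characters of w = b b b a b b b:
  step 0: p0  (start)
  step 1: p1  (read b: p0→p1)
  step 2: p2  (read b: p1→p2)
  step 3: p0  (read b: p2→p0)
  step 4: p2  (read a: p0→p2)
  step 5: p0  (read b: p2→p0)
  step 6: p1  (read b: p0→p1)
  step 7: p2  (read b: p1→p2)

After reading 7 characters, D is in state p2.
(This kind of state-tracing is the core of the pumping-lemma construction: with 5 states, pigeonhole forces a repeat within the first 5 steps.)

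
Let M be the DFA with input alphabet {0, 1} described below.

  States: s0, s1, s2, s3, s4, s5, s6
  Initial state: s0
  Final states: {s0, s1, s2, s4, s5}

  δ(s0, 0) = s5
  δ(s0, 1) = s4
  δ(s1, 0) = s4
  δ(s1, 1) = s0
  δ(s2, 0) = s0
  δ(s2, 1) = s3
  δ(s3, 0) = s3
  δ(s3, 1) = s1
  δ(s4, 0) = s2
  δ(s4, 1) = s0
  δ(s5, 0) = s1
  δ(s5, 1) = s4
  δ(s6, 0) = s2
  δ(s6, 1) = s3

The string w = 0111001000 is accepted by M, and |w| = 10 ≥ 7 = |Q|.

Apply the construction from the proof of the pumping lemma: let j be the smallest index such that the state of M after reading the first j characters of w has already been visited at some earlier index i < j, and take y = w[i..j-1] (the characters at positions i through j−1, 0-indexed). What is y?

011

Run of M on w = 0 1 1 1 0 0 1 0 0 0:
  step 0: s0  (start)
  step 1: s5  (read 0: s0→s5)
  step 2: s4  (read 1: s5→s4)
  step 3: s0  (read 1: s4→s0)   ← first repeat (s0 seen earlier)
  step 4: s4  (read 1: s0→s4)
  step 5: s2  (read 0: s4→s2)
  step 6: s0  (read 0: s2→s0)
  step 7: s4  (read 1: s0→s4)
  step 8: s2  (read 0: s4→s2)
  step 9: s0  (read 0: s2→s0)
  step 10: s5  (read 0: s0→s5)

So i = 0, j = 3, giving x = w[0:0] = ε, y = w[0:3] = 011, z = w[3:10] = 1001000.
Check: |xy| = 3 ≤ 7 and |y| = 3 ≥ 1. Reading y takes M from s0 back to s0, so every xyⁱz is accepted.
The DFA has 7 states, so the proof of the pumping lemma guarantees a repeated state among the first 7+1 visited; the segment between the two visits is the pumpable y.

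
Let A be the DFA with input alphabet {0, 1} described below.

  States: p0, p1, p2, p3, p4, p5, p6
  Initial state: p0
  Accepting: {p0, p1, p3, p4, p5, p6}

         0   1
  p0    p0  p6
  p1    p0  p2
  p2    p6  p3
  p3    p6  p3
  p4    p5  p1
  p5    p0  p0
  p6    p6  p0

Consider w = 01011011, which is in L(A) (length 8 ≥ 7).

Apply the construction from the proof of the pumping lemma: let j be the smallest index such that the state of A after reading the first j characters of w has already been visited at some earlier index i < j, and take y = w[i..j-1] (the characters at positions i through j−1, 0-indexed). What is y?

State sequence: p0 -0-> p0 -1-> p6 -0-> p6 -1-> p0 -1-> p6 -0-> p6 -1-> p0 -1-> p6
First repeat at step 1: p0 was already visited.

So i = 0, j = 1, giving x = w[0:0] = ε, y = w[0:1] = 0, z = w[1:8] = 1011011.
Check: |xy| = 1 ≤ 7 and |y| = 1 ≥ 1. Reading y takes A from p0 back to p0, so every xyⁱz is accepted.

0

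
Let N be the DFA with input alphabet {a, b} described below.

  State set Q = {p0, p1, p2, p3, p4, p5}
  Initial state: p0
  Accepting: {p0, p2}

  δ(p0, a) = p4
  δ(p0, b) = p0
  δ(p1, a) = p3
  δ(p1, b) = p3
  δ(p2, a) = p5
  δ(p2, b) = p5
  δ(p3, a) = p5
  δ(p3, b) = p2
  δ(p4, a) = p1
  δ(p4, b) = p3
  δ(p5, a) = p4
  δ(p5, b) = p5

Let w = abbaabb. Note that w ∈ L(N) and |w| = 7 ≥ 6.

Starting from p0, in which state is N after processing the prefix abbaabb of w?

State sequence: p0 -a-> p4 -b-> p3 -b-> p2 -a-> p5 -a-> p4 -b-> p3 -b-> p2

After reading 7 characters, N is in state p2.
(This kind of state-tracing is the core of the pumping-lemma construction: with 6 states, pigeonhole forces a repeat within the first 6 steps.)

p2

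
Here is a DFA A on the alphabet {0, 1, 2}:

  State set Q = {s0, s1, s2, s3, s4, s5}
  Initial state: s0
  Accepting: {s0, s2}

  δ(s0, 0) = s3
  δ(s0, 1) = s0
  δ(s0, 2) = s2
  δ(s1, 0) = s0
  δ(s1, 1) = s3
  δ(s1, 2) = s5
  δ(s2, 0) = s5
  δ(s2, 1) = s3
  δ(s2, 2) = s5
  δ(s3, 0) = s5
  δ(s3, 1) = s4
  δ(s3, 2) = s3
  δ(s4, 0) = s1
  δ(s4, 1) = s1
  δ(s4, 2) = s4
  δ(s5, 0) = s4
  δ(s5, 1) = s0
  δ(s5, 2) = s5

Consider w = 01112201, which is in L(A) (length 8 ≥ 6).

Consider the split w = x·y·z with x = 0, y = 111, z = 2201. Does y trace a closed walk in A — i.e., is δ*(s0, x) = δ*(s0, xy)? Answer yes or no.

yes

Run of A on the first 4 characters of w = 0 1 1 1:
  step 0: s0  (start)
  step 1: s3  (read 0: s0→s3)
  step 2: s4  (read 1: s3→s4)
  step 3: s1  (read 1: s4→s1)
  step 4: s3  (read 1: s1→s3)

After x (step 1): s3. After xy (step 4): s3.
They match, so y = 111 drives A around a cycle from s3 back to itself; pumping y any number of times keeps A in s3 before reading z, and xyⁱz ∈ L(A) for every i ≥ 0.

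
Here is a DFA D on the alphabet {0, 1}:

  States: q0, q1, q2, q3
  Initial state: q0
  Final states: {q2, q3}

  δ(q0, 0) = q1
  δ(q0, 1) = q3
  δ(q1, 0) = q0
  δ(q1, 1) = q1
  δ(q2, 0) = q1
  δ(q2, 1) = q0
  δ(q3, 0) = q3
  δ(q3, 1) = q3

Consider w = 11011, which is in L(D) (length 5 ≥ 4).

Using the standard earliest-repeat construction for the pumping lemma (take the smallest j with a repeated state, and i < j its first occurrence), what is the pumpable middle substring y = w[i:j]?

State sequence: q0 -1-> q3 -1-> q3 -0-> q3 -1-> q3 -1-> q3
First repeat at step 2: q3 was already visited.

So i = 1, j = 2, giving x = w[0:1] = 1, y = w[1:2] = 1, z = w[2:5] = 011.
Check: |xy| = 2 ≤ 4 and |y| = 1 ≥ 1. Reading y takes D from q3 back to q3, so every xyⁱz is accepted.

1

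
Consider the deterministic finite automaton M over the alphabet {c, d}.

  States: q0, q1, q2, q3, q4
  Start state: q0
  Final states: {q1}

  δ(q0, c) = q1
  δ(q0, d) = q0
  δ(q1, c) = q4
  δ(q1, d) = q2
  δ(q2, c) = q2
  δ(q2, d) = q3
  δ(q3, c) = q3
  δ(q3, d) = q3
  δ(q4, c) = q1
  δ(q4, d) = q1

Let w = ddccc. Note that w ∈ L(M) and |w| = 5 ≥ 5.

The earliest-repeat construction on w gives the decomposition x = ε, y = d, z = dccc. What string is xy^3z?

ddddccc

xy^3z = ε·d·d·d·dccc = ddddccc.
Reading y = d takes M from q0 back to q0, so after x·y·y·y the machine is still in q0, and z then leads to the accepting state q1. Hence ddddccc ∈ L(M).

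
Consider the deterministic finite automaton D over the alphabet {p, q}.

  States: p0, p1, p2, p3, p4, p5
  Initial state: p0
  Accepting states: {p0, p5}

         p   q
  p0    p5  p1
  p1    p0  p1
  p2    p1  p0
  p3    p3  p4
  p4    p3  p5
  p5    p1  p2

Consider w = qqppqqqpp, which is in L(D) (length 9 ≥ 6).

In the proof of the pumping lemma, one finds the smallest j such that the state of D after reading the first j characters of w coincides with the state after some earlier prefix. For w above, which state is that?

State sequence: p0 -q-> p1 -q-> p1 -p-> p0 -p-> p5 -q-> p2 -q-> p0 -q-> p1 -p-> p0 -p-> p5
First repeat at step 2: p1 was already visited.

The earliest repeat is at step j = 2: D is in p1, which it already visited at step i = 1.

p1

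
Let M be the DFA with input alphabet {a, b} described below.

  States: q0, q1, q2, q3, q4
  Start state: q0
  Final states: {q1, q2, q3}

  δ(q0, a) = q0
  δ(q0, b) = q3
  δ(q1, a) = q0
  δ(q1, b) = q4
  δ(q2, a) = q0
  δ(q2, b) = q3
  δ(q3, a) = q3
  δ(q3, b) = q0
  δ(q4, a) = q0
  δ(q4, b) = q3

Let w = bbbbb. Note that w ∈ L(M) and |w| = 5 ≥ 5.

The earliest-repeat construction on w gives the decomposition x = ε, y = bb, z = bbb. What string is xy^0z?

bbb

xy⁰z = xz = ε·bbb = bbb.
Reading y = bb takes M from q0 back to q0, so after x the machine is still in q0, and z then leads to the accepting state q3. Hence bbb ∈ L(M).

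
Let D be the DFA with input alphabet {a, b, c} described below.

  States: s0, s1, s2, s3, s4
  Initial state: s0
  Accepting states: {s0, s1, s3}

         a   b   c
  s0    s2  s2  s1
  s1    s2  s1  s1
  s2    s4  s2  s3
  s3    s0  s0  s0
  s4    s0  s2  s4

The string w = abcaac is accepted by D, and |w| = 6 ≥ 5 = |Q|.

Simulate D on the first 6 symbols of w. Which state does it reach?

Run of D on the first 6 characters of w = a b c a a c:
  step 0: s0  (start)
  step 1: s2  (read a: s0→s2)
  step 2: s2  (read b: s2→s2)
  step 3: s3  (read c: s2→s3)
  step 4: s0  (read a: s3→s0)
  step 5: s2  (read a: s0→s2)
  step 6: s3  (read c: s2→s3)

After reading 6 characters, D is in state s3.
(This kind of state-tracing is the core of the pumping-lemma construction: with 5 states, pigeonhole forces a repeat within the first 5 steps.)

s3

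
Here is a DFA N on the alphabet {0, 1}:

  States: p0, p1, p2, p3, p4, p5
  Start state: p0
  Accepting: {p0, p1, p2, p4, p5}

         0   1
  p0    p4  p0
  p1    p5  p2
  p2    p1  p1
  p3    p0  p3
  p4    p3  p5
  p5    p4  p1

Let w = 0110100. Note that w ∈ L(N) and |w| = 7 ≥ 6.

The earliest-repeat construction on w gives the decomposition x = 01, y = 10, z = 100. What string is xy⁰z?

xy⁰z = xz = 01·100 = 01100.
Reading y = 10 takes N from p5 back to p5, so after x the machine is still in p5, and z then leads to the accepting state p4. Hence 01100 ∈ L(N).

01100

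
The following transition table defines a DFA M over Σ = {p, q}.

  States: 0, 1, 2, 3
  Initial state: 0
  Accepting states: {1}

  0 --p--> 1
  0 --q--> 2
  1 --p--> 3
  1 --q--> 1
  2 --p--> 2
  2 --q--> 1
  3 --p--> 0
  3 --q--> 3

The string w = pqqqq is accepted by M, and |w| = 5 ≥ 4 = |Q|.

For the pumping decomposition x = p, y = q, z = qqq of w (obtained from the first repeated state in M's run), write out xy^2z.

pqqqqq

xy^2z = p·q·q·qqq = pqqqqq.
Reading y = q takes M from 1 back to 1, so after x·y·y the machine is still in 1, and z then leads to the accepting state 1. Hence pqqqqq ∈ L(M).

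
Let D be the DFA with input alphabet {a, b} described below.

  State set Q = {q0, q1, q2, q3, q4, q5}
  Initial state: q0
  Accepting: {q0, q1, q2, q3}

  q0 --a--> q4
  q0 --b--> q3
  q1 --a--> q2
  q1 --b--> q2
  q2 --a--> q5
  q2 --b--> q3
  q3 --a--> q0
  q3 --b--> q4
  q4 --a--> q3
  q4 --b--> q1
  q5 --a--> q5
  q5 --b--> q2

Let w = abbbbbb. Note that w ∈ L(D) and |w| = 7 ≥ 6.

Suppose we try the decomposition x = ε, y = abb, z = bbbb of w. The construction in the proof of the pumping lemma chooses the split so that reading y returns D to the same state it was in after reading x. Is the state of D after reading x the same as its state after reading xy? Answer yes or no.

no

Run of D on the first 3 characters of w = a b b:
  step 0: q0  (start)
  step 1: q4  (read a: q0→q4)
  step 2: q1  (read b: q4→q1)
  step 3: q2  (read b: q1→q2)

After x (step 0): q0. After xy (step 3): q2.
They differ (q0 ≠ q2), so y is not a cycle from the state after x; this split is not the one the pumping-lemma construction produces, and pumping y need not keep the string in L(D).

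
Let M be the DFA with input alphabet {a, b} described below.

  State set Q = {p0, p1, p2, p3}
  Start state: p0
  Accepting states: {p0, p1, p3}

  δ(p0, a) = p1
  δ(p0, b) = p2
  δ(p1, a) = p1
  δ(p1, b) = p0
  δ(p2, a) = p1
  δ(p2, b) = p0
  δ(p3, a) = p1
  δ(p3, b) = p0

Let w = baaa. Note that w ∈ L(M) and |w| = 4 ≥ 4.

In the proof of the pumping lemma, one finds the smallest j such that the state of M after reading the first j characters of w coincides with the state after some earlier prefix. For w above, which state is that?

p1

Run of M on w = b a a a:
  step 0: p0  (start)
  step 1: p2  (read b: p0→p2)
  step 2: p1  (read a: p2→p1)
  step 3: p1  (read a: p1→p1)   ← first repeat (p1 seen earlier)
  step 4: p1  (read a: p1→p1)

The earliest repeat is at step j = 3: M is in p1, which it already visited at step i = 2.
The DFA has 4 states, so the proof of the pumping lemma guarantees a repeated state among the first 4+1 visited; the segment between the two visits is the pumpable y.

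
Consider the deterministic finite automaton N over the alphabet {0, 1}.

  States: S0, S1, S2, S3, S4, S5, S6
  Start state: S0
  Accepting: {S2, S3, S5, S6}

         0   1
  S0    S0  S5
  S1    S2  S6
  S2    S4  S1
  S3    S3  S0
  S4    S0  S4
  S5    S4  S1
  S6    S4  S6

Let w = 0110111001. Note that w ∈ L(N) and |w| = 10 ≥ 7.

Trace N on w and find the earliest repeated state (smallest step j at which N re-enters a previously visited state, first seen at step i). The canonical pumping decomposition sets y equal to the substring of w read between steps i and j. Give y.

State sequence: S0 -0-> S0 -1-> S5 -1-> S1 -0-> S2 -1-> S1 -1-> S6 -1-> S6 -0-> S4 -0-> S0 -1-> S5
First repeat at step 1: S0 was already visited.

So i = 0, j = 1, giving x = w[0:0] = ε, y = w[0:1] = 0, z = w[1:10] = 110111001.
Check: |xy| = 1 ≤ 7 and |y| = 1 ≥ 1. Reading y takes N from S0 back to S0, so every xyⁱz is accepted.
With |Q| = 7, pigeonhole forces a state repeat no later than step 7; the substring read between the first and second visits to that state can be pumped.

0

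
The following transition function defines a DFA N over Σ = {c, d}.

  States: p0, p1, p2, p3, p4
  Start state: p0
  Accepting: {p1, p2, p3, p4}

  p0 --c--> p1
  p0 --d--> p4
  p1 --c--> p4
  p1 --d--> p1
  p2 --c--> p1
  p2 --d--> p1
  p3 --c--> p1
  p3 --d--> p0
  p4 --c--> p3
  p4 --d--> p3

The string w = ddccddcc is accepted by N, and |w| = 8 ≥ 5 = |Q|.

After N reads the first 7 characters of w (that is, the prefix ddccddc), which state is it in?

p1

State sequence: p0 -d-> p4 -d-> p3 -c-> p1 -c-> p4 -d-> p3 -d-> p0 -c-> p1

After reading 7 characters, N is in state p1.
(This kind of state-tracing is the core of the pumping-lemma construction: with 5 states, pigeonhole forces a repeat within the first 5 steps.)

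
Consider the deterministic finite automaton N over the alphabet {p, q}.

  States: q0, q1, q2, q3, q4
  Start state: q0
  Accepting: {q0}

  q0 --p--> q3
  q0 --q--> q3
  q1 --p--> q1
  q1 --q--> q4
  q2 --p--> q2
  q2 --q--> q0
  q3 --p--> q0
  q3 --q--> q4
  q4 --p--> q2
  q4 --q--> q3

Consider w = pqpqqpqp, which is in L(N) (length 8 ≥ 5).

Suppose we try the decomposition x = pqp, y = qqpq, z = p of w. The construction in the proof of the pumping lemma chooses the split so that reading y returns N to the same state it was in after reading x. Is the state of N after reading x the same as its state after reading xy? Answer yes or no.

no

State sequence: q0 -p-> q3 -q-> q4 -p-> q2 -q-> q0 -q-> q3 -p-> q0 -q-> q3

After x (step 3): q2. After xy (step 7): q3.
They differ (q2 ≠ q3), so y is not a cycle from the state after x; this split is not the one the pumping-lemma construction produces, and pumping y need not keep the string in L(N).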